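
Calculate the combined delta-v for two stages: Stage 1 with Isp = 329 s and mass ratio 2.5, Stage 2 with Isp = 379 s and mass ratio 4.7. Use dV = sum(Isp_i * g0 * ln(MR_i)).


dV1 = 329 * 9.81 * ln(2.5) = 2957.3 m/s
dV2 = 379 * 9.81 * ln(4.7) = 5753.8 m/s
Total dV = 2957.3 + 5753.8 = 8711.1 m/s ~ 8711 m/s

8711 m/s


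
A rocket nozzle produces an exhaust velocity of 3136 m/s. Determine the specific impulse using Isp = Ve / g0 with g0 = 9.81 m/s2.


Isp = Ve / g0 = 3136 / 9.81 = 319.7 s

319.7 s


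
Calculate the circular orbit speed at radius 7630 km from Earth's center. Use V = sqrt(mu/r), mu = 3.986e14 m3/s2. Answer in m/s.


V = sqrt(3.986e14 / 7630000) = 7228 m/s

7228 m/s


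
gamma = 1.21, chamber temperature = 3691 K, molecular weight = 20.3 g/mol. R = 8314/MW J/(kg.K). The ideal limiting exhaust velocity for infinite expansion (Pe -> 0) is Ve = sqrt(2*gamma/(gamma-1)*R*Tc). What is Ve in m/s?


R = 8314 / 20.3 = 409.56 J/(kg.K)
Ve = sqrt(2 * 1.21 / (1.21 - 1) * 409.56 * 3691) = 4174 m/s

4174 m/s


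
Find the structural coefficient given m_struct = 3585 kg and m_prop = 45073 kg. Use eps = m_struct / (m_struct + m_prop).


eps = 3585 / (3585 + 45073) = 0.0737

0.0737


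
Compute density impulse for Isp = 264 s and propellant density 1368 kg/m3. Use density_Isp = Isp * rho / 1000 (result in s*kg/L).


rho*Isp = 264 * 1368 / 1000 = 361 s*kg/L

361 s*kg/L


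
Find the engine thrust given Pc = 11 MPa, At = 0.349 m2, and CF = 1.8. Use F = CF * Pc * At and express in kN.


F = 1.8 * 11e6 * 0.349 = 6.9102e+06 N = 6910.2 kN

6910.2 kN


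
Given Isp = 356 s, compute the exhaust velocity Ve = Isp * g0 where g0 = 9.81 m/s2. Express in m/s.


Ve = Isp * g0 = 356 * 9.81 = 3492.4 m/s

3492.4 m/s


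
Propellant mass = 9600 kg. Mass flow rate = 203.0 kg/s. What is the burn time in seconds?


tb = 9600 / 203.0 = 47.3 s

47.3 s


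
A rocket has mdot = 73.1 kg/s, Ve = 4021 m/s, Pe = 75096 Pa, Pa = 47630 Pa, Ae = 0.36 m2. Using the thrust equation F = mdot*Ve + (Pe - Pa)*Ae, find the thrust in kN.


F = 73.1 * 4021 + (75096 - 47630) * 0.36 = 303823.0 N = 303.8 kN

303.8 kN


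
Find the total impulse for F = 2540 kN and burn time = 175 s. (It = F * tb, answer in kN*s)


It = 2540 * 175 = 444500 kN*s

444500 kN*s


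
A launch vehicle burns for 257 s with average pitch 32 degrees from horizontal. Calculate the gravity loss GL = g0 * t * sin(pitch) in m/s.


GL = 9.81 * 257 * sin(32 deg) = 1336 m/s

1336 m/s


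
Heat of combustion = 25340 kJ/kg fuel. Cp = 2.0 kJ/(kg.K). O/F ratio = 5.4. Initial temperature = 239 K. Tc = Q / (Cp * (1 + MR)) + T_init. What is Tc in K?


Tc = 25340 / (2.0 * (1 + 5.4)) + 239 = 2219 K

2219 K


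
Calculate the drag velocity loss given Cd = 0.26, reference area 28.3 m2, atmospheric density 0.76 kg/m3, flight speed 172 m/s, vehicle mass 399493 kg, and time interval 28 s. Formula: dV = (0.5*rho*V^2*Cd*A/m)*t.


D = 0.5 * 0.76 * 172^2 * 0.26 * 28.3 = 82718.05 N
a = 82718.05 / 399493 = 0.2071 m/s2
dV = 0.2071 * 28 = 5.8 m/s

5.8 m/s


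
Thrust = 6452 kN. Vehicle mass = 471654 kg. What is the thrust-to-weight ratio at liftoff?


TWR = 6452000 / (471654 * 9.81) = 1.39

1.39


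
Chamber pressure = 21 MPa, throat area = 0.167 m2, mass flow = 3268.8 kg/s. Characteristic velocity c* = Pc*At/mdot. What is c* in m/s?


c* = 21e6 * 0.167 / 3268.8 = 1073 m/s

1073 m/s


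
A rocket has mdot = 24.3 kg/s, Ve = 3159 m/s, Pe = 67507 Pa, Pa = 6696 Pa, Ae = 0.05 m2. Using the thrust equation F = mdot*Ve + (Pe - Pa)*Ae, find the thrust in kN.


F = 24.3 * 3159 + (67507 - 6696) * 0.05 = 79804.0 N = 79.8 kN

79.8 kN


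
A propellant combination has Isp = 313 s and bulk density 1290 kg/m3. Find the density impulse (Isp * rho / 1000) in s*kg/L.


rho*Isp = 313 * 1290 / 1000 = 404 s*kg/L

404 s*kg/L


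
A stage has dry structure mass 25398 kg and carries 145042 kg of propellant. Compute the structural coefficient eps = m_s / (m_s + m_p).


eps = 25398 / (25398 + 145042) = 0.149

0.149


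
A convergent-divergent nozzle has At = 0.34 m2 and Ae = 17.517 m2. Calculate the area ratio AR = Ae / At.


AR = 17.517 / 0.34 = 51.5

51.5


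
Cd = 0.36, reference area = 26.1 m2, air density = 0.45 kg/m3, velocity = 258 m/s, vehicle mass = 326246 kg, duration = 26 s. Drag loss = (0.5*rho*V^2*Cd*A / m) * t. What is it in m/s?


D = 0.5 * 0.45 * 258^2 * 0.36 * 26.1 = 140722.95 N
a = 140722.95 / 326246 = 0.4313 m/s2
dV = 0.4313 * 26 = 11.2 m/s

11.2 m/s


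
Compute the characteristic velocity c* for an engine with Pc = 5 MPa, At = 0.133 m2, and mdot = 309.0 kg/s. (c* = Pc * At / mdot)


c* = 5e6 * 0.133 / 309.0 = 2152 m/s

2152 m/s


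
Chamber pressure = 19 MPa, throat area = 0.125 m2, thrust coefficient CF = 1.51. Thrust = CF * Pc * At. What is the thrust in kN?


F = 1.51 * 19e6 * 0.125 = 3.5862e+06 N = 3586.2 kN

3586.2 kN


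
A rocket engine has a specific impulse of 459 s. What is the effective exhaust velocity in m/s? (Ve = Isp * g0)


Ve = Isp * g0 = 459 * 9.81 = 4502.8 m/s

4502.8 m/s


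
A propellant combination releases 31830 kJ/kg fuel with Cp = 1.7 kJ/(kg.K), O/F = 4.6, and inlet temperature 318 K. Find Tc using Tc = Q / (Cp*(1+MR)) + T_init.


Tc = 31830 / (1.7 * (1 + 4.6)) + 318 = 3661 K

3661 K


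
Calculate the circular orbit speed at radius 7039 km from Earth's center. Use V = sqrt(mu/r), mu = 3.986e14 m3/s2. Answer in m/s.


V = sqrt(3.986e14 / 7039000) = 7525 m/s

7525 m/s


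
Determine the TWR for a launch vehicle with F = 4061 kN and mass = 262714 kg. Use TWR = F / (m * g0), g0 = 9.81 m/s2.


TWR = 4061000 / (262714 * 9.81) = 1.58

1.58


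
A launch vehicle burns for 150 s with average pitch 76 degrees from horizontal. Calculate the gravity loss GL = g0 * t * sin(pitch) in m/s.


GL = 9.81 * 150 * sin(76 deg) = 1428 m/s

1428 m/s


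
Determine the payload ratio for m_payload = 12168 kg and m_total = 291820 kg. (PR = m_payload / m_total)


PR = 12168 / 291820 = 0.0417

0.0417


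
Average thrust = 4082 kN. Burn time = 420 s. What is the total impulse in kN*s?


It = 4082 * 420 = 1714440 kN*s

1714440 kN*s


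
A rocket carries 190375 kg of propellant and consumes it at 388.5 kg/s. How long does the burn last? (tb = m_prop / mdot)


tb = 190375 / 388.5 = 490.0 s

490.0 s


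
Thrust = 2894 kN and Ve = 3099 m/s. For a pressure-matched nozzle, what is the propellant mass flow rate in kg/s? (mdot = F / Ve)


mdot = F / Ve = 2894000 / 3099 = 933.8 kg/s

933.8 kg/s


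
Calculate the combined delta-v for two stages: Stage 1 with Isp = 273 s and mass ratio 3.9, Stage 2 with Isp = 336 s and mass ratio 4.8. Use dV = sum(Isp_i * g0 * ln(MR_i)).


dV1 = 273 * 9.81 * ln(3.9) = 3644.9 m/s
dV2 = 336 * 9.81 * ln(4.8) = 5170.4 m/s
Total dV = 3644.9 + 5170.4 = 8815.3 m/s ~ 8815 m/s

8815 m/s


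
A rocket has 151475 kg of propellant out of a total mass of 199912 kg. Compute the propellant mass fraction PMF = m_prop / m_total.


PMF = 151475 / 199912 = 0.758

0.758


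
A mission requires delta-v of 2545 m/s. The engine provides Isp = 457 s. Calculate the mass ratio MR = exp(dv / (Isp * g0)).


Ve = 457 * 9.81 = 4483.17 m/s
MR = exp(2545 / 4483.17) = 1.764

1.764


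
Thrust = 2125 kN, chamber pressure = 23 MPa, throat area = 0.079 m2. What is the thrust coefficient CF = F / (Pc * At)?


CF = 2125000 / (23e6 * 0.079) = 1.17

1.17


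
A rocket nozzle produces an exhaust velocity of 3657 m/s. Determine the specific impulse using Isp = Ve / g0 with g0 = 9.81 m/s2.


Isp = Ve / g0 = 3657 / 9.81 = 372.8 s

372.8 s


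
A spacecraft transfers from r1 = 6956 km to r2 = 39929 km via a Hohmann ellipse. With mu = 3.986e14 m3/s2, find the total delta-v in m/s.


V1 = sqrt(mu/r1) = 7569.88 m/s
dV1 = V1*(sqrt(2*r2/(r1+r2)) - 1) = 2309.53 m/s
V2 = sqrt(mu/r2) = 3159.54 m/s
dV2 = V2*(1 - sqrt(2*r1/(r1+r2))) = 1438.46 m/s
Total dV = 3748 m/s

3748 m/s


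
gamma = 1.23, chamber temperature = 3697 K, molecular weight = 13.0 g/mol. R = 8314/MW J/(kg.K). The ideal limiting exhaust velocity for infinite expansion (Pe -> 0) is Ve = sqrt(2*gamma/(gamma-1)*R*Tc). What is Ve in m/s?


R = 8314 / 13.0 = 639.54 J/(kg.K)
Ve = sqrt(2 * 1.23 / (1.23 - 1) * 639.54 * 3697) = 5029 m/s

5029 m/s


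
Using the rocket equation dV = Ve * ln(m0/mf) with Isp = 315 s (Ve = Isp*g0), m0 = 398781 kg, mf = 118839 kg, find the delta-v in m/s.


Ve = 315 * 9.81 = 3090.15 m/s
dV = 3090.15 * ln(398781/118839) = 3741 m/s

3741 m/s


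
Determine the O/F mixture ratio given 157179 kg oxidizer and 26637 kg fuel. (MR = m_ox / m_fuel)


MR = 157179 / 26637 = 5.9

5.9


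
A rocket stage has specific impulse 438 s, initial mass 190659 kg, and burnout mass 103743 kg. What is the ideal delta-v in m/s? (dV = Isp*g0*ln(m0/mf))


Ve = 438 * 9.81 = 4296.78 m/s
dV = 4296.78 * ln(190659/103743) = 2615 m/s

2615 m/s


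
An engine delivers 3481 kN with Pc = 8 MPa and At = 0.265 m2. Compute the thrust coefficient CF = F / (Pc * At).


CF = 3481000 / (8e6 * 0.265) = 1.64

1.64


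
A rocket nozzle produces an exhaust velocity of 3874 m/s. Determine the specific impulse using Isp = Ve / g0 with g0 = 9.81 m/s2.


Isp = Ve / g0 = 3874 / 9.81 = 394.9 s

394.9 s


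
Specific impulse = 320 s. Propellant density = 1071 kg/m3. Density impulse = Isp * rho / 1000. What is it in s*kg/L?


rho*Isp = 320 * 1071 / 1000 = 343 s*kg/L

343 s*kg/L


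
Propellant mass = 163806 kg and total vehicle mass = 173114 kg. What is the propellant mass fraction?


PMF = 163806 / 173114 = 0.946

0.946


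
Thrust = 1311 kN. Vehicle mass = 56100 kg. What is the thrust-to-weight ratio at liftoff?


TWR = 1311000 / (56100 * 9.81) = 2.38

2.38


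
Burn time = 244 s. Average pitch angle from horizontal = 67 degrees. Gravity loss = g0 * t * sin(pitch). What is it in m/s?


GL = 9.81 * 244 * sin(67 deg) = 2203 m/s

2203 m/s


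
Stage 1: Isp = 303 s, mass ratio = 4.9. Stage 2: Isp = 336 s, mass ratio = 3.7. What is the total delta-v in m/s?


dV1 = 303 * 9.81 * ln(4.9) = 4723.9 m/s
dV2 = 336 * 9.81 * ln(3.7) = 4312.5 m/s
Total dV = 4723.9 + 4312.5 = 9036.4 m/s ~ 9036 m/s

9036 m/s


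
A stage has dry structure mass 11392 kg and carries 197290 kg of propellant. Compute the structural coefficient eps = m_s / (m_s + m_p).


eps = 11392 / (11392 + 197290) = 0.0546

0.0546


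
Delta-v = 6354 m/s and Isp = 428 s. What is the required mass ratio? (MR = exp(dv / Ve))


Ve = 428 * 9.81 = 4198.68 m/s
MR = exp(6354 / 4198.68) = 4.542

4.542


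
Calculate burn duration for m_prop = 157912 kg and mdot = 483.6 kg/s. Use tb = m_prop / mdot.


tb = 157912 / 483.6 = 326.5 s

326.5 s


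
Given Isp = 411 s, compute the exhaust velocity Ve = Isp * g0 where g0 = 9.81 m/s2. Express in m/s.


Ve = Isp * g0 = 411 * 9.81 = 4031.9 m/s

4031.9 m/s


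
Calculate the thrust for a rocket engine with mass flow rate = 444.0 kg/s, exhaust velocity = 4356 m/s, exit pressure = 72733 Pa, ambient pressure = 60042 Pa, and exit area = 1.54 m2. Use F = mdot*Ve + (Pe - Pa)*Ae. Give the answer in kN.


F = 444.0 * 4356 + (72733 - 60042) * 1.54 = 1.9536e+06 N = 1953.6 kN

1953.6 kN


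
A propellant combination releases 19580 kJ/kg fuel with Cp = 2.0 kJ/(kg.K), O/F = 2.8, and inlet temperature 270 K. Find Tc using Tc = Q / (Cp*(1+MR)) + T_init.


Tc = 19580 / (2.0 * (1 + 2.8)) + 270 = 2846 K

2846 K


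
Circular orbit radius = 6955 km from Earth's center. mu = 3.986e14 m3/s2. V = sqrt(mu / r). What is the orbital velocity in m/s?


V = sqrt(3.986e14 / 6955000) = 7570 m/s

7570 m/s


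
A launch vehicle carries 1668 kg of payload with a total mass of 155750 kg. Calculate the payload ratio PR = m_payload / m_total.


PR = 1668 / 155750 = 0.0107

0.0107


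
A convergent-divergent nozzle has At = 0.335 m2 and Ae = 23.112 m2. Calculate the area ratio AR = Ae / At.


AR = 23.112 / 0.335 = 69.0

69.0


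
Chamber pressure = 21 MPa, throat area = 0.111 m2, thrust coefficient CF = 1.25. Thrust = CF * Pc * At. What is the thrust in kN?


F = 1.25 * 21e6 * 0.111 = 2.9138e+06 N = 2913.8 kN

2913.8 kN


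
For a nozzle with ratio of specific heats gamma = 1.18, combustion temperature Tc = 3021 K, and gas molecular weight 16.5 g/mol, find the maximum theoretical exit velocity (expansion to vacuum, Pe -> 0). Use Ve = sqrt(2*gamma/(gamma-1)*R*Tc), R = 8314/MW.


R = 8314 / 16.5 = 503.88 J/(kg.K)
Ve = sqrt(2 * 1.18 / (1.18 - 1) * 503.88 * 3021) = 4467 m/s

4467 m/s


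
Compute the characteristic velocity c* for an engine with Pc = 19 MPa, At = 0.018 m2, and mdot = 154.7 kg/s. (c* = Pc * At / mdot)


c* = 19e6 * 0.018 / 154.7 = 2211 m/s

2211 m/s


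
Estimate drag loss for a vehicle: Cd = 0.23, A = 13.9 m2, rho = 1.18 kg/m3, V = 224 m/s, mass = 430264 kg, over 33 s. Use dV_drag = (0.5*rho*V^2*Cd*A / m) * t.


D = 0.5 * 1.18 * 224^2 * 0.23 * 13.9 = 94643.48 N
a = 94643.48 / 430264 = 0.22 m/s2
dV = 0.22 * 33 = 7.3 m/s

7.3 m/s


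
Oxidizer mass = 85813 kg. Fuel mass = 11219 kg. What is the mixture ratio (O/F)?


MR = 85813 / 11219 = 7.65

7.65


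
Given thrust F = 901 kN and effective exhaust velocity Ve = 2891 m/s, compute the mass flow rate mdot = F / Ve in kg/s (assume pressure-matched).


mdot = F / Ve = 901000 / 2891 = 311.7 kg/s

311.7 kg/s


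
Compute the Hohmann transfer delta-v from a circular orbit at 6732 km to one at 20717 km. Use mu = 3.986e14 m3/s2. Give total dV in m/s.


V1 = sqrt(mu/r1) = 7694.79 m/s
dV1 = V1*(sqrt(2*r2/(r1+r2)) - 1) = 1759.13 m/s
V2 = sqrt(mu/r2) = 4386.37 m/s
dV2 = V2*(1 - sqrt(2*r1/(r1+r2))) = 1314.31 m/s
Total dV = 3073 m/s

3073 m/s


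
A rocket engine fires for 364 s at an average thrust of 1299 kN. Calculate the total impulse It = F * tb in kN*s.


It = 1299 * 364 = 472836 kN*s

472836 kN*s


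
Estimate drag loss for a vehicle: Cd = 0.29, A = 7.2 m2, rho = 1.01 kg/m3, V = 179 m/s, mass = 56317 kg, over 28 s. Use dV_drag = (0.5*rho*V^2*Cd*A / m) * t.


D = 0.5 * 1.01 * 179^2 * 0.29 * 7.2 = 33785.31 N
a = 33785.31 / 56317 = 0.5999 m/s2
dV = 0.5999 * 28 = 16.8 m/s

16.8 m/s


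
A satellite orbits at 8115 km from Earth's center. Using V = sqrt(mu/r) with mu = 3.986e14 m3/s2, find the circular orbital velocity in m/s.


V = sqrt(3.986e14 / 8115000) = 7008 m/s

7008 m/s


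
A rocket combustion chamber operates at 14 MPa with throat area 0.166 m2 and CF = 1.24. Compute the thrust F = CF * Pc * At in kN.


F = 1.24 * 14e6 * 0.166 = 2.8818e+06 N = 2881.8 kN

2881.8 kN


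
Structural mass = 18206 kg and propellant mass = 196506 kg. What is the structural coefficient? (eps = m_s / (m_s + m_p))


eps = 18206 / (18206 + 196506) = 0.0848

0.0848


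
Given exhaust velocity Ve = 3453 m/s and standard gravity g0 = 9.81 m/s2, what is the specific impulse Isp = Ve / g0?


Isp = Ve / g0 = 3453 / 9.81 = 352.0 s

352.0 s


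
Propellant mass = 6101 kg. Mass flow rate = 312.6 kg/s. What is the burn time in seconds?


tb = 6101 / 312.6 = 19.5 s

19.5 s


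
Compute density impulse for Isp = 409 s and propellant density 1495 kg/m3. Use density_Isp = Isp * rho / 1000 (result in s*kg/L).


rho*Isp = 409 * 1495 / 1000 = 611 s*kg/L

611 s*kg/L


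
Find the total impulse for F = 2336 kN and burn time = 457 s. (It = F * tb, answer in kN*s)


It = 2336 * 457 = 1067552 kN*s

1067552 kN*s


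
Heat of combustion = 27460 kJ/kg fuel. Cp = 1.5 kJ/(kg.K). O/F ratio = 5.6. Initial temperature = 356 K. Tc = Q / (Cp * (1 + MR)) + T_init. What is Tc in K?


Tc = 27460 / (1.5 * (1 + 5.6)) + 356 = 3130 K

3130 K


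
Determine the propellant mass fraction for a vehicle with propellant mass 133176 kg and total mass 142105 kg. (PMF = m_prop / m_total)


PMF = 133176 / 142105 = 0.937

0.937


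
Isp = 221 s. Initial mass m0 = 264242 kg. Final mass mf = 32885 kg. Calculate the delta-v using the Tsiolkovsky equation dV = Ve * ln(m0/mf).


Ve = 221 * 9.81 = 2168.01 m/s
dV = 2168.01 * ln(264242/32885) = 4518 m/s

4518 m/s


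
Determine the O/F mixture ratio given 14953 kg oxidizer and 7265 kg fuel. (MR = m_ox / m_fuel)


MR = 14953 / 7265 = 2.06

2.06


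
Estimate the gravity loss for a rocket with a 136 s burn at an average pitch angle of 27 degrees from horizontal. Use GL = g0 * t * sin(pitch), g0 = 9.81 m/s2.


GL = 9.81 * 136 * sin(27 deg) = 606 m/s

606 m/s


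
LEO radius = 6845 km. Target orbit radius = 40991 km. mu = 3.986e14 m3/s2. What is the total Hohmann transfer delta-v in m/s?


V1 = sqrt(mu/r1) = 7631.01 m/s
dV1 = V1*(sqrt(2*r2/(r1+r2)) - 1) = 2358.95 m/s
V2 = sqrt(mu/r2) = 3118.35 m/s
dV2 = V2*(1 - sqrt(2*r1/(r1+r2))) = 1450.14 m/s
Total dV = 3809 m/s

3809 m/s


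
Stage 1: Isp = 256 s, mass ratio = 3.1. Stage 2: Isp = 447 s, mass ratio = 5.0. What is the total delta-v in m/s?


dV1 = 256 * 9.81 * ln(3.1) = 2841.4 m/s
dV2 = 447 * 9.81 * ln(5.0) = 7057.5 m/s
Total dV = 2841.4 + 7057.5 = 9898.9 m/s ~ 9899 m/s

9899 m/s


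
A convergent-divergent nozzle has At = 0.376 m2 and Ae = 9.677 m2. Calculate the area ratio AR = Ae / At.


AR = 9.677 / 0.376 = 25.7

25.7


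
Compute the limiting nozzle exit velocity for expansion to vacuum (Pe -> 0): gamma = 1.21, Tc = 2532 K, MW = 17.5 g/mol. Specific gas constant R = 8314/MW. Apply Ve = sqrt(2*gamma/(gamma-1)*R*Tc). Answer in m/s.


R = 8314 / 17.5 = 475.09 J/(kg.K)
Ve = sqrt(2 * 1.21 / (1.21 - 1) * 475.09 * 2532) = 3723 m/s

3723 m/s


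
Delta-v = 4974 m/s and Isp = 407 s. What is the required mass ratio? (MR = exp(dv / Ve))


Ve = 407 * 9.81 = 3992.67 m/s
MR = exp(4974 / 3992.67) = 3.476

3.476


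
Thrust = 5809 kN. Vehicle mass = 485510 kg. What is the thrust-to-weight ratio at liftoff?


TWR = 5809000 / (485510 * 9.81) = 1.22

1.22


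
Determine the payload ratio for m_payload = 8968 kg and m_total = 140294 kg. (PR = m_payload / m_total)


PR = 8968 / 140294 = 0.0639

0.0639


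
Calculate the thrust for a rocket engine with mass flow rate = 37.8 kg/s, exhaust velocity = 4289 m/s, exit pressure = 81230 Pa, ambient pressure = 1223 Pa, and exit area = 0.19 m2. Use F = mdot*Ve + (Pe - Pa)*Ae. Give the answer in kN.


F = 37.8 * 4289 + (81230 - 1223) * 0.19 = 177326.0 N = 177.3 kN

177.3 kN


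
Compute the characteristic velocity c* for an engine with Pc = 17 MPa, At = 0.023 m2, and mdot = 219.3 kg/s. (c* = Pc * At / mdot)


c* = 17e6 * 0.023 / 219.3 = 1783 m/s

1783 m/s


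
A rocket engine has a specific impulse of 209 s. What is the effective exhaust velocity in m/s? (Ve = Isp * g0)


Ve = Isp * g0 = 209 * 9.81 = 2050.3 m/s

2050.3 m/s


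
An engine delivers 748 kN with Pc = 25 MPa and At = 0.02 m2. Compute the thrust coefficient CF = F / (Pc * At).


CF = 748000 / (25e6 * 0.02) = 1.5

1.5


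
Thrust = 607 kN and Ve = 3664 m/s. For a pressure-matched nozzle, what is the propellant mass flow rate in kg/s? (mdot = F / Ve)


mdot = F / Ve = 607000 / 3664 = 165.7 kg/s

165.7 kg/s


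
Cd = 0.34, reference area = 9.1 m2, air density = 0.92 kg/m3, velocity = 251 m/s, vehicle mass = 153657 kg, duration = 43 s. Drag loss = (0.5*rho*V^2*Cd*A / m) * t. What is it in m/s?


D = 0.5 * 0.92 * 251^2 * 0.34 * 9.1 = 89665.54 N
a = 89665.54 / 153657 = 0.5835 m/s2
dV = 0.5835 * 43 = 25.1 m/s

25.1 m/s


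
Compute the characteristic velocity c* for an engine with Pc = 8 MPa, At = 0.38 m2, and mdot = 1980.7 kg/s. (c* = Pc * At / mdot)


c* = 8e6 * 0.38 / 1980.7 = 1535 m/s

1535 m/s


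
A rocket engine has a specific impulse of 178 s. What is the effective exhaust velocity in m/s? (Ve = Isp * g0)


Ve = Isp * g0 = 178 * 9.81 = 1746.2 m/s

1746.2 m/s


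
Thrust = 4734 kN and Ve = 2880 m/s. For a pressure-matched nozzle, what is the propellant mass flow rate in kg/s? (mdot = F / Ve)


mdot = F / Ve = 4734000 / 2880 = 1643.8 kg/s

1643.8 kg/s


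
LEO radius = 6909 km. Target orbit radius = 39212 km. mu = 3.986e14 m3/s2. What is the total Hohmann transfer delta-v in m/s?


V1 = sqrt(mu/r1) = 7595.58 m/s
dV1 = V1*(sqrt(2*r2/(r1+r2)) - 1) = 2309.0 m/s
V2 = sqrt(mu/r2) = 3188.3 m/s
dV2 = V2*(1 - sqrt(2*r1/(r1+r2))) = 1443.15 m/s
Total dV = 3752 m/s

3752 m/s


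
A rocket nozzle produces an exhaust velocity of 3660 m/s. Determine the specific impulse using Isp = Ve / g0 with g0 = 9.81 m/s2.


Isp = Ve / g0 = 3660 / 9.81 = 373.1 s

373.1 s


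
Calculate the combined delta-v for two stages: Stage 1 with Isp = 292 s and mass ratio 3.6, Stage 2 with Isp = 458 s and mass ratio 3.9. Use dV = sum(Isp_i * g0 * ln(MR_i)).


dV1 = 292 * 9.81 * ln(3.6) = 3669.3 m/s
dV2 = 458 * 9.81 * ln(3.9) = 6114.8 m/s
Total dV = 3669.3 + 6114.8 = 9784.1 m/s ~ 9784 m/s

9784 m/s


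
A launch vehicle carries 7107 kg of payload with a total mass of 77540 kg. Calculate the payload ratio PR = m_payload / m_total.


PR = 7107 / 77540 = 0.0917

0.0917


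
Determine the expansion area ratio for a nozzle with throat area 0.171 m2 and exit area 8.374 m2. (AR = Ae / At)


AR = 8.374 / 0.171 = 49.0

49.0


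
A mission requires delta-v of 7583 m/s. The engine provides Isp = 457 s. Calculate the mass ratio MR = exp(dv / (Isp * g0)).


Ve = 457 * 9.81 = 4483.17 m/s
MR = exp(7583 / 4483.17) = 5.427

5.427


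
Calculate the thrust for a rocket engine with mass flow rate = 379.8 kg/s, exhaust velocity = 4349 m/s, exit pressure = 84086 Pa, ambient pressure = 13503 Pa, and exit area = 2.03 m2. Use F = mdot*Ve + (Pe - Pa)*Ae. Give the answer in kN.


F = 379.8 * 4349 + (84086 - 13503) * 2.03 = 1.7950e+06 N = 1795.0 kN

1795.0 kN


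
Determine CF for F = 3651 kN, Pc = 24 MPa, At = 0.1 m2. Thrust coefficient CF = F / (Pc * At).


CF = 3651000 / (24e6 * 0.1) = 1.52

1.52


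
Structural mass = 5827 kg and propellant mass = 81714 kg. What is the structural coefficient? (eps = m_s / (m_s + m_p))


eps = 5827 / (5827 + 81714) = 0.0666

0.0666


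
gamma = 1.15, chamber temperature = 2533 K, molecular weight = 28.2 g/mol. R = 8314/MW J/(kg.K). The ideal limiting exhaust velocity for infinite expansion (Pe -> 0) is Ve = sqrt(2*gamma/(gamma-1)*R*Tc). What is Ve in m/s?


R = 8314 / 28.2 = 294.82 J/(kg.K)
Ve = sqrt(2 * 1.15 / (1.15 - 1) * 294.82 * 2533) = 3384 m/s

3384 m/s


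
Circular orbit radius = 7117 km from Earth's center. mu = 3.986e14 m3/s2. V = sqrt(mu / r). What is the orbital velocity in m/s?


V = sqrt(3.986e14 / 7117000) = 7484 m/s

7484 m/s


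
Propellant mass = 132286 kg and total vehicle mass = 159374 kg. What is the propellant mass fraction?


PMF = 132286 / 159374 = 0.83

0.83


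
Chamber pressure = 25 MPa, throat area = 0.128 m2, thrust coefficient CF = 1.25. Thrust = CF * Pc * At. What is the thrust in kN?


F = 1.25 * 25e6 * 0.128 = 4.0000e+06 N = 4000.0 kN

4000.0 kN


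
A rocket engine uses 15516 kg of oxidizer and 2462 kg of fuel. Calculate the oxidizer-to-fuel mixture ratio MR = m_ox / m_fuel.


MR = 15516 / 2462 = 6.3

6.3


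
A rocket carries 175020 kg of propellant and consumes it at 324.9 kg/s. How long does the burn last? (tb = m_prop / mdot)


tb = 175020 / 324.9 = 538.7 s

538.7 s


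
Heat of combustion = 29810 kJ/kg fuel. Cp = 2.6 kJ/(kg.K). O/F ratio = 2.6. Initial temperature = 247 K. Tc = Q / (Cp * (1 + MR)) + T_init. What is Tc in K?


Tc = 29810 / (2.6 * (1 + 2.6)) + 247 = 3432 K

3432 K


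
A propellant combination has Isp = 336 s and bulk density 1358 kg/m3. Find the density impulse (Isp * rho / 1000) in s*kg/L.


rho*Isp = 336 * 1358 / 1000 = 456 s*kg/L

456 s*kg/L


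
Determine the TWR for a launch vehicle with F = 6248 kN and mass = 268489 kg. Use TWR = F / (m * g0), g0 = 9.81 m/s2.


TWR = 6248000 / (268489 * 9.81) = 2.37

2.37


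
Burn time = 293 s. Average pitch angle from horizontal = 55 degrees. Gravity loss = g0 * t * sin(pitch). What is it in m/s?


GL = 9.81 * 293 * sin(55 deg) = 2355 m/s

2355 m/s


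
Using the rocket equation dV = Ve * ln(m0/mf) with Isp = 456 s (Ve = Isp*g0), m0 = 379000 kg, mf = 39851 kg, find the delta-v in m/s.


Ve = 456 * 9.81 = 4473.36 m/s
dV = 4473.36 * ln(379000/39851) = 10076 m/s

10076 m/s


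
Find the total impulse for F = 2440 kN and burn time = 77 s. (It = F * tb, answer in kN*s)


It = 2440 * 77 = 187880 kN*s

187880 kN*s


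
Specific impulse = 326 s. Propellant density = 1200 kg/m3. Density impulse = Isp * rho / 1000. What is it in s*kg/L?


rho*Isp = 326 * 1200 / 1000 = 391 s*kg/L

391 s*kg/L


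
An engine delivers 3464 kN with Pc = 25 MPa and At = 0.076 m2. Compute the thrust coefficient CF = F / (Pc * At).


CF = 3464000 / (25e6 * 0.076) = 1.82

1.82


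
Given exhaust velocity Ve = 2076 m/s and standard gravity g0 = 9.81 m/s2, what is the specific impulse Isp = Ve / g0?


Isp = Ve / g0 = 2076 / 9.81 = 211.6 s

211.6 s


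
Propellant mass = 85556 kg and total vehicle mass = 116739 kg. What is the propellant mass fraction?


PMF = 85556 / 116739 = 0.733

0.733


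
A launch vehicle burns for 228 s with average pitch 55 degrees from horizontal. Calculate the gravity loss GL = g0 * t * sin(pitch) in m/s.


GL = 9.81 * 228 * sin(55 deg) = 1832 m/s

1832 m/s


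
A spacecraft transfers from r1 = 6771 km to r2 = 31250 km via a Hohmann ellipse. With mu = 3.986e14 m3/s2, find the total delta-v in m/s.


V1 = sqrt(mu/r1) = 7672.59 m/s
dV1 = V1*(sqrt(2*r2/(r1+r2)) - 1) = 2164.58 m/s
V2 = sqrt(mu/r2) = 3571.44 m/s
dV2 = V2*(1 - sqrt(2*r1/(r1+r2))) = 1440.0 m/s
Total dV = 3605 m/s

3605 m/s


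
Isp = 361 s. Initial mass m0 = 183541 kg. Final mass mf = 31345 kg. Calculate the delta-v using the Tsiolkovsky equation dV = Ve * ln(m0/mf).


Ve = 361 * 9.81 = 3541.41 m/s
dV = 3541.41 * ln(183541/31345) = 6259 m/s

6259 m/s


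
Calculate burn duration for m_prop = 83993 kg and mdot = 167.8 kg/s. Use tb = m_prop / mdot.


tb = 83993 / 167.8 = 500.6 s

500.6 s


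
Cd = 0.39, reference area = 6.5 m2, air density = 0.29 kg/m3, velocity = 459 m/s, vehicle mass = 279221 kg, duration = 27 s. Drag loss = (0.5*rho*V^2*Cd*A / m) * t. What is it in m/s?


D = 0.5 * 0.29 * 459^2 * 0.39 * 6.5 = 77441.07 N
a = 77441.07 / 279221 = 0.2773 m/s2
dV = 0.2773 * 27 = 7.5 m/s

7.5 m/s


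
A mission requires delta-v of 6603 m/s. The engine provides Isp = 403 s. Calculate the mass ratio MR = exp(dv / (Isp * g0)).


Ve = 403 * 9.81 = 3953.43 m/s
MR = exp(6603 / 3953.43) = 5.313

5.313


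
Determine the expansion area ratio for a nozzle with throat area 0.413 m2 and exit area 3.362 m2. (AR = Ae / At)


AR = 3.362 / 0.413 = 8.1

8.1


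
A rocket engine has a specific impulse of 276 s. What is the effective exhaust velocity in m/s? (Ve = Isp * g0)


Ve = Isp * g0 = 276 * 9.81 = 2707.6 m/s

2707.6 m/s


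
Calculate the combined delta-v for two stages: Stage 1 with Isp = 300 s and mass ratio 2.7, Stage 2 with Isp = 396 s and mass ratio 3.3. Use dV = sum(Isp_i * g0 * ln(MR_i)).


dV1 = 300 * 9.81 * ln(2.7) = 2923.1 m/s
dV2 = 396 * 9.81 * ln(3.3) = 4638.1 m/s
Total dV = 2923.1 + 4638.1 = 7561.2 m/s ~ 7561 m/s

7561 m/s


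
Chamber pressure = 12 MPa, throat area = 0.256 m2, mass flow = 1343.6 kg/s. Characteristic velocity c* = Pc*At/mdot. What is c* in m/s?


c* = 12e6 * 0.256 / 1343.6 = 2286 m/s

2286 m/s


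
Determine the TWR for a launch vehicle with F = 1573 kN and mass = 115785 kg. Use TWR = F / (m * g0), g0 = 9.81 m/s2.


TWR = 1573000 / (115785 * 9.81) = 1.38

1.38


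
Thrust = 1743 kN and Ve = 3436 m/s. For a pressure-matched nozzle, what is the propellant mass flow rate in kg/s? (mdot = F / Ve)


mdot = F / Ve = 1743000 / 3436 = 507.3 kg/s

507.3 kg/s


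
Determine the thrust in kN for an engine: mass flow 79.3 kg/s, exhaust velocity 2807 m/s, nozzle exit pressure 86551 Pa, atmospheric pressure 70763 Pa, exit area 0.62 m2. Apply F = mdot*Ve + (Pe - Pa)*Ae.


F = 79.3 * 2807 + (86551 - 70763) * 0.62 = 232384.0 N = 232.4 kN

232.4 kN


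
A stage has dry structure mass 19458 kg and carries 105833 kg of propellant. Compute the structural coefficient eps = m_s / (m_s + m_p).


eps = 19458 / (19458 + 105833) = 0.1553

0.1553


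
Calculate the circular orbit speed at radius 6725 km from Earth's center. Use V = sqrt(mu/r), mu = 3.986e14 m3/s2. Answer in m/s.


V = sqrt(3.986e14 / 6725000) = 7699 m/s

7699 m/s


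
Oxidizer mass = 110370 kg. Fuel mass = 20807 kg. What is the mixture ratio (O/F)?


MR = 110370 / 20807 = 5.3

5.3


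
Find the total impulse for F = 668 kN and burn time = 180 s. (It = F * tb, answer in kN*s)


It = 668 * 180 = 120240 kN*s

120240 kN*s


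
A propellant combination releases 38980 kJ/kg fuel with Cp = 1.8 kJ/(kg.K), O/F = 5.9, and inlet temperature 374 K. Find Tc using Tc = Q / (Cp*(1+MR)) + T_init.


Tc = 38980 / (1.8 * (1 + 5.9)) + 374 = 3512 K

3512 K


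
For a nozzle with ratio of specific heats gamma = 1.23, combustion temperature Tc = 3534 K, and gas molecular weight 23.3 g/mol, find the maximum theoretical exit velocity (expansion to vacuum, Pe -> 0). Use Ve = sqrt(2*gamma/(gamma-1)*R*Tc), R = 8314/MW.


R = 8314 / 23.3 = 356.82 J/(kg.K)
Ve = sqrt(2 * 1.23 / (1.23 - 1) * 356.82 * 3534) = 3673 m/s

3673 m/s


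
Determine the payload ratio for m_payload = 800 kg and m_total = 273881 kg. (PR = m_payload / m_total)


PR = 800 / 273881 = 0.0029

0.0029


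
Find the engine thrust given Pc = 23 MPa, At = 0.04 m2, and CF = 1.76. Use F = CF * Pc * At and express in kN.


F = 1.76 * 23e6 * 0.04 = 1.6192e+06 N = 1619.2 kN

1619.2 kN


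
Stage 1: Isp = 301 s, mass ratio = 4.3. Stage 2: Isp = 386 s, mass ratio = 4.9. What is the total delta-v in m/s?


dV1 = 301 * 9.81 * ln(4.3) = 4307.0 m/s
dV2 = 386 * 9.81 * ln(4.9) = 6017.9 m/s
Total dV = 4307.0 + 6017.9 = 10324.9 m/s ~ 10325 m/s

10325 m/s


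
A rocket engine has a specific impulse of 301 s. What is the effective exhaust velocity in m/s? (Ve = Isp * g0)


Ve = Isp * g0 = 301 * 9.81 = 2952.8 m/s

2952.8 m/s


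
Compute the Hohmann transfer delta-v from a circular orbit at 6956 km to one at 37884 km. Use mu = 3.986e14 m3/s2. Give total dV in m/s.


V1 = sqrt(mu/r1) = 7569.88 m/s
dV1 = V1*(sqrt(2*r2/(r1+r2)) - 1) = 2270.21 m/s
V2 = sqrt(mu/r2) = 3243.7 m/s
dV2 = V2*(1 - sqrt(2*r1/(r1+r2))) = 1436.93 m/s
Total dV = 3707 m/s

3707 m/s


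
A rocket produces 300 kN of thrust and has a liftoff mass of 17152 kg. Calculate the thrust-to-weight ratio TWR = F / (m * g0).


TWR = 300000 / (17152 * 9.81) = 1.78

1.78


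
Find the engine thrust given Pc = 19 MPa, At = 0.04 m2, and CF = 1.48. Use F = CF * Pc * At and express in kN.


F = 1.48 * 19e6 * 0.04 = 1.1248e+06 N = 1124.8 kN

1124.8 kN


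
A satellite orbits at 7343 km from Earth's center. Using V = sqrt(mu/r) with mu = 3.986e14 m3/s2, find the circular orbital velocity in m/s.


V = sqrt(3.986e14 / 7343000) = 7368 m/s

7368 m/s


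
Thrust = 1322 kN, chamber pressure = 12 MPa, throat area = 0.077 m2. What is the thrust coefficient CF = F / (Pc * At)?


CF = 1322000 / (12e6 * 0.077) = 1.43

1.43


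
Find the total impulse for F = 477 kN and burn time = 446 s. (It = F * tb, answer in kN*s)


It = 477 * 446 = 212742 kN*s

212742 kN*s


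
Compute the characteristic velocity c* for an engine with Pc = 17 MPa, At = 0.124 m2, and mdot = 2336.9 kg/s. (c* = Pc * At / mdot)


c* = 17e6 * 0.124 / 2336.9 = 902 m/s

902 m/s


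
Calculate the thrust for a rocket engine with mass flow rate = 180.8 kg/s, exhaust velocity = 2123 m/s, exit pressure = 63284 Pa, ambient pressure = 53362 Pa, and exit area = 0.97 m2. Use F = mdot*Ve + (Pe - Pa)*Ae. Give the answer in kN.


F = 180.8 * 2123 + (63284 - 53362) * 0.97 = 393463.0 N = 393.5 kN

393.5 kN


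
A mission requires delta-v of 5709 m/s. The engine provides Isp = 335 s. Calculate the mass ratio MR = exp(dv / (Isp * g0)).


Ve = 335 * 9.81 = 3286.35 m/s
MR = exp(5709 / 3286.35) = 5.681

5.681


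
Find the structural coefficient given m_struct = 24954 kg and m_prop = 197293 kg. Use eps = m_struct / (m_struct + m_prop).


eps = 24954 / (24954 + 197293) = 0.1123

0.1123


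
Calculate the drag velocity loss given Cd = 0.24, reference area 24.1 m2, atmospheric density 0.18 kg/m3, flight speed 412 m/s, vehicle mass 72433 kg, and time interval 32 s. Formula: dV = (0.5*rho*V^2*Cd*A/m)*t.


D = 0.5 * 0.18 * 412^2 * 0.24 * 24.1 = 88361.94 N
a = 88361.94 / 72433 = 1.2199 m/s2
dV = 1.2199 * 32 = 39.0 m/s

39.0 m/s


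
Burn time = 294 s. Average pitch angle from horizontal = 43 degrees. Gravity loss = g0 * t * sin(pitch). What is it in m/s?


GL = 9.81 * 294 * sin(43 deg) = 1967 m/s

1967 m/s


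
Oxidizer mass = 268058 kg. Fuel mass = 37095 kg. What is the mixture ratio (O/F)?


MR = 268058 / 37095 = 7.23

7.23


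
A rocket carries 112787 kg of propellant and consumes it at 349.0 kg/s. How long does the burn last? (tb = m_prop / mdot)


tb = 112787 / 349.0 = 323.2 s

323.2 s


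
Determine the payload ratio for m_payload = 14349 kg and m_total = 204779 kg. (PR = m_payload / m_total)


PR = 14349 / 204779 = 0.0701

0.0701


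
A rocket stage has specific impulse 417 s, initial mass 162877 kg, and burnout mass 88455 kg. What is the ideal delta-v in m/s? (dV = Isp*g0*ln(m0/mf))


Ve = 417 * 9.81 = 4090.77 m/s
dV = 4090.77 * ln(162877/88455) = 2497 m/s

2497 m/s


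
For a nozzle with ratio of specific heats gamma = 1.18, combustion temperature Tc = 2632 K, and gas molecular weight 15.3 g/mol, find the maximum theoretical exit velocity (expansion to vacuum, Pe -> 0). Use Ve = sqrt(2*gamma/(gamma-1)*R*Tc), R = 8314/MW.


R = 8314 / 15.3 = 543.4 J/(kg.K)
Ve = sqrt(2 * 1.18 / (1.18 - 1) * 543.4 * 2632) = 4330 m/s

4330 m/s


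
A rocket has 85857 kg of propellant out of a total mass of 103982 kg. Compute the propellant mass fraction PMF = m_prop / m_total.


PMF = 85857 / 103982 = 0.826

0.826


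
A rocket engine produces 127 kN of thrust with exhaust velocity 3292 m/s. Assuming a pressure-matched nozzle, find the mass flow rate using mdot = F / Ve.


mdot = F / Ve = 127000 / 3292 = 38.6 kg/s

38.6 kg/s


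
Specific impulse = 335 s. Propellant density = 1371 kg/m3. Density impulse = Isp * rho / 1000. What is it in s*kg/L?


rho*Isp = 335 * 1371 / 1000 = 459 s*kg/L

459 s*kg/L


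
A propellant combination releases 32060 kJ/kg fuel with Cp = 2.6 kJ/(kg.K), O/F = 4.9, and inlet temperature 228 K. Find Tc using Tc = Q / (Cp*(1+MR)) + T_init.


Tc = 32060 / (2.6 * (1 + 4.9)) + 228 = 2318 K

2318 K


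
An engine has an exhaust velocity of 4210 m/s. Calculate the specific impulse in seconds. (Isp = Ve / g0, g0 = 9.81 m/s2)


Isp = Ve / g0 = 4210 / 9.81 = 429.2 s

429.2 s


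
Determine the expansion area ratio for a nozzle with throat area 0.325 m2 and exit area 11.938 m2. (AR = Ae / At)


AR = 11.938 / 0.325 = 36.7

36.7


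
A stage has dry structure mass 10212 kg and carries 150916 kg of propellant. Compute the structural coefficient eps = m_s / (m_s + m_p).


eps = 10212 / (10212 + 150916) = 0.0634

0.0634


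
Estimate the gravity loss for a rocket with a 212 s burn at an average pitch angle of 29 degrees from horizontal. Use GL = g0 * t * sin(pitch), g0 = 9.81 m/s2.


GL = 9.81 * 212 * sin(29 deg) = 1008 m/s

1008 m/s


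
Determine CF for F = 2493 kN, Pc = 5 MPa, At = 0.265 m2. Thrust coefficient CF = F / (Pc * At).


CF = 2493000 / (5e6 * 0.265) = 1.88

1.88


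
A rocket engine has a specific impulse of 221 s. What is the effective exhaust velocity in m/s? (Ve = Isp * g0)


Ve = Isp * g0 = 221 * 9.81 = 2168.0 m/s

2168.0 m/s


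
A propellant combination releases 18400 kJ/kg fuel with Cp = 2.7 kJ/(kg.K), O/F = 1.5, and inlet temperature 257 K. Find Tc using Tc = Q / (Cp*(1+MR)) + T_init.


Tc = 18400 / (2.7 * (1 + 1.5)) + 257 = 2983 K

2983 K


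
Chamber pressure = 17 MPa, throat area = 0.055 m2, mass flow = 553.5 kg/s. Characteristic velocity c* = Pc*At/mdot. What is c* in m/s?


c* = 17e6 * 0.055 / 553.5 = 1689 m/s

1689 m/s


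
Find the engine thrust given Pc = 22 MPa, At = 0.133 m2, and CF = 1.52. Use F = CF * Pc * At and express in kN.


F = 1.52 * 22e6 * 0.133 = 4.4475e+06 N = 4447.5 kN

4447.5 kN


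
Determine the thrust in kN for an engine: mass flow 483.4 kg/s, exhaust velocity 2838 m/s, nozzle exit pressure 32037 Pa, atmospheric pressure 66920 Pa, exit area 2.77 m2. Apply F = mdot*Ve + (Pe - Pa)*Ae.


F = 483.4 * 2838 + (32037 - 66920) * 2.77 = 1.2753e+06 N = 1275.3 kN

1275.3 kN


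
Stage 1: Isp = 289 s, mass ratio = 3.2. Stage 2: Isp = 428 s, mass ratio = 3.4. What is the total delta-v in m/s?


dV1 = 289 * 9.81 * ln(3.2) = 3297.6 m/s
dV2 = 428 * 9.81 * ln(3.4) = 5138.2 m/s
Total dV = 3297.6 + 5138.2 = 8435.8 m/s ~ 8436 m/s

8436 m/s


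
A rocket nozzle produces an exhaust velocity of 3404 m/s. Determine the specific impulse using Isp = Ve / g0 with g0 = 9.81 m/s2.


Isp = Ve / g0 = 3404 / 9.81 = 347.0 s

347.0 s


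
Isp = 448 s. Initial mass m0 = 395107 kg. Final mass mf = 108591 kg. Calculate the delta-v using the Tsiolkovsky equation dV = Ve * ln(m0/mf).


Ve = 448 * 9.81 = 4394.88 m/s
dV = 4394.88 * ln(395107/108591) = 5676 m/s

5676 m/s


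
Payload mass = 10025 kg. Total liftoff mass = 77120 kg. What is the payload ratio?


PR = 10025 / 77120 = 0.13

0.13


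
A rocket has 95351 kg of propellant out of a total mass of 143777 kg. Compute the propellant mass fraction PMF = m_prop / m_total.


PMF = 95351 / 143777 = 0.663

0.663


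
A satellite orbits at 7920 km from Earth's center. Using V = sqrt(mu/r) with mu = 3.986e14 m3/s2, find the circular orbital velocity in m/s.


V = sqrt(3.986e14 / 7920000) = 7094 m/s

7094 m/s


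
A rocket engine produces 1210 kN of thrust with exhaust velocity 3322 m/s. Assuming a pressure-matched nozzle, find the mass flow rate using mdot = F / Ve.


mdot = F / Ve = 1210000 / 3322 = 364.2 kg/s

364.2 kg/s


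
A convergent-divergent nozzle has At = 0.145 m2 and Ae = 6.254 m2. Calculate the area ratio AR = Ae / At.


AR = 6.254 / 0.145 = 43.1

43.1


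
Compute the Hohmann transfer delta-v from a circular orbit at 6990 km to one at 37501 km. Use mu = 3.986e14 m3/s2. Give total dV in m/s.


V1 = sqrt(mu/r1) = 7551.44 m/s
dV1 = V1*(sqrt(2*r2/(r1+r2)) - 1) = 2253.17 m/s
V2 = sqrt(mu/r2) = 3260.22 m/s
dV2 = V2*(1 - sqrt(2*r1/(r1+r2))) = 1432.69 m/s
Total dV = 3686 m/s

3686 m/s


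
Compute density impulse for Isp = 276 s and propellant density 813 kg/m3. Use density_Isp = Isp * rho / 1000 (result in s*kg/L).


rho*Isp = 276 * 813 / 1000 = 224 s*kg/L

224 s*kg/L


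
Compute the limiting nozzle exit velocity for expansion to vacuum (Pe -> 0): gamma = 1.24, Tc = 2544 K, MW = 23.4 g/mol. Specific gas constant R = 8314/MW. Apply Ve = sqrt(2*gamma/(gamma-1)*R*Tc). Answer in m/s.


R = 8314 / 23.4 = 355.3 J/(kg.K)
Ve = sqrt(2 * 1.24 / (1.24 - 1) * 355.3 * 2544) = 3056 m/s

3056 m/s


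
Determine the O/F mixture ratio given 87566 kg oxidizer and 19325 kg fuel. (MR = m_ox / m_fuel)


MR = 87566 / 19325 = 4.53

4.53


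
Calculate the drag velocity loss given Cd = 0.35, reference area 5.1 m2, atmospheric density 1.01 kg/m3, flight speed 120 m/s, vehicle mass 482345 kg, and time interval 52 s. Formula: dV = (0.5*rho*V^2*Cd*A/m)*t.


D = 0.5 * 1.01 * 120^2 * 0.35 * 5.1 = 12980.52 N
a = 12980.52 / 482345 = 0.0269 m/s2
dV = 0.0269 * 52 = 1.4 m/s

1.4 m/s


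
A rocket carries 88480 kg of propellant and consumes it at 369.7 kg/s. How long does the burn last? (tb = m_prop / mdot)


tb = 88480 / 369.7 = 239.3 s

239.3 s
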